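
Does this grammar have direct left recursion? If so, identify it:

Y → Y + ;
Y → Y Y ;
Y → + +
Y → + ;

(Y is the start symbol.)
Direct left recursion occurs when N → N α for some non-terminal N (the right-hand side begins with the left-hand side itself).

Y → Y + ;: LEFT RECURSIVE (starts with Y)
Y → Y Y ;: LEFT RECURSIVE (starts with Y)
Y → + +: starts with '+'
Y → + ;: starts with '+'

The grammar has direct left recursion on: Y.

Answer: Yes, Y is left-recursive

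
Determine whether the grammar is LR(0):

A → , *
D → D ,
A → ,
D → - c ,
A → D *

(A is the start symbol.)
No. Shift-reduce conflict between [A → , .] and [A → , . *]

A grammar is LR(0) if no state in the canonical LR(0) collection has:
  - both a shift item (dot before a terminal) and a complete item (shift-reduce conflict), or
  - two or more complete items (reduce-reduce conflict; the accept item [A' → A .] counts as a complete item here).

Augment with A' → A and build the canonical LR(0) collection (I0 = CLOSURE({[A' → . A]}), then GOTO on every symbol after a dot until no new states appear). It has 10 states:
  I0: { [A → . , *], [A → . ,], [A → . D *], [A' → . A], [D → . - c ,], [D → . D ,] }  — shift
  I1: { [A → , . *], [A → , .] }  — shift, reduce
  I2: { [D → - . c ,] }  — shift
  I3: { [A' → A .] }  — accept
  I4: { [A → D . *], [D → D . ,] }  — shift
  I5: { [A → D * .] }  — reduce
  I6: { [D → D , .] }  — reduce
  I7: { [D → - c . ,] }  — shift
  I8: { [D → - c , .] }  — reduce
  I9: { [A → , * .] }  — reduce

Conflict in state I1:
  Shift-reduce conflict between [A → , .] and [A → , . *]
So the grammar is NOT LR(0).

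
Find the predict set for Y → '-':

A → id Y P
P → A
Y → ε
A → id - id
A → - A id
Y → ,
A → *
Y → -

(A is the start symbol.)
{ '-' }

PREDICT(Y → '-') = (FIRST(RHS) \ {ε}) ∪ (FOLLOW(Y) if ε ∈ FIRST(RHS), i.e. RHS ⇒* ε)
FIRST('-') = { '-' }
ε ∉ FIRST('-'), so FOLLOW(Y) is not added.
PREDICT(Y → '-') = { '-' }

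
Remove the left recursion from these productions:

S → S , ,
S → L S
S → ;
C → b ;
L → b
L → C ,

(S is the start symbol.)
S → L S S'
S → ; S'
S' → , , S'
S' → ε
C → b ;
L → b
L → C ,

S is directly left-recursive. The standard transformation for
  A → A α₁ | ... | A α_m | β₁ | ... | β_n
is
  A  → β₁ A' | ... | β_n A'
  A' → α₁ A' | ... | α_m A' | ε

S → L S becomes S → L S S'
S → ; becomes S → ; S'
S → S , , becomes S' → , , S'
Add S' → ε

Productions for other non-terminals are unchanged:
  C → b ;
  L → b
  L → C ,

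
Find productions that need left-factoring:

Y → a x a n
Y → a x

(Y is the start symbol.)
Yes, Y has productions with common prefix 'a x'

Left-factoring is needed when two productions for the same non-terminal
share a common prefix on the right-hand side.

Productions for Y:
  Y → a x a n
  Y → a x

Found common prefix 'a x' in productions for Y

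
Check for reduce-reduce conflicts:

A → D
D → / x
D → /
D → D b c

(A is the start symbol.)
Augment with A' → A and build the canonical LR(0) collection (I0 = CLOSURE({[A' → . A]}), then GOTO on every symbol after a dot until no new states appear). It has 7 states:
  I0: { [A → . D], [A' → . A], [D → . / x], [D → . /], [D → . D b c] }  — shift
  I1: { [D → / . x], [D → / .] }  — shift, reduce
  I2: { [A' → A .] }  — accept
  I3: { [A → D .], [D → D . b c] }  — shift, reduce
  I4: { [D → D b . c] }  — shift
  I5: { [D → D b c .] }  — reduce
  I6: { [D → / x .] }  — reduce

No state contains more than one complete item.

Answer: No reduce-reduce conflicts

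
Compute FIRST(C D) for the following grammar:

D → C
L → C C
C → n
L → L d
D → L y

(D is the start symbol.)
{ 'n' }

FIRST sets of the non-terminals involved (from the grammar, by fixed-point iteration):
  FIRST(C) = { 'n' }

To compute FIRST(C D), process the symbols left to right:
Symbol C is a non-terminal. Add FIRST(C) \ {ε} = { 'n' }
C is not nullable (ε ∉ FIRST(C)), so stop here.
FIRST(C D) = { 'n' }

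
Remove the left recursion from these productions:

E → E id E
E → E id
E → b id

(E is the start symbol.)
E is directly left-recursive. The standard transformation for
  A → A α₁ | ... | A α_m | β₁ | ... | β_n
is
  A  → β₁ A' | ... | β_n A'
  A' → α₁ A' | ... | α_m A' | ε

E → b id becomes E → b id E'
E → E id E becomes E' → id E E'
E → E id becomes E' → id E'
Add E' → ε

Resulting grammar:
E → b id E'
E' → id E E'
E' → id E'
E' → ε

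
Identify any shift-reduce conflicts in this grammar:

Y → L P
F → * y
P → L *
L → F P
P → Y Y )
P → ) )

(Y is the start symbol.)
Yes — I11: [P → L * .] vs [F → * . y]

A shift-reduce conflict occurs when an LR(0) state has both:
  - a complete (reduce) item [A → α .] (dot at the end), and
  - a shift item [B → β . c γ] (dot before a terminal).

Augment with Y' → Y and build the canonical LR(0) collection (I0 = CLOSURE({[Y' → . Y]}), then GOTO on every symbol after a dot until no new states appear). It has 15 states:
  I0: { [F → . * y], [L → . F P], [Y → . L P], [Y' → . Y] }  — shift
  I1: { [F → * . y] }  — shift
  I2: { [F → . * y], [L → . F P], [L → F . P], [P → . ) )], [P → . L *], [P → . Y Y )], [Y → . L P] }  — shift
  I3: { [F → . * y], [L → . F P], [P → . ) )], [P → . L *], [P → . Y Y )], [Y → . L P], [Y → L . P] }  — shift
  I4: { [Y' → Y .] }  — accept
  I5: { [P → ) . )] }  — shift
  I6: { [F → . * y], [L → . F P], [P → . ) )], [P → . L *], [P → . Y Y )], [P → L . *], [Y → . L P], [Y → L . P] }  — shift
  I7: { [Y → L P .] }  — reduce
  I8: { [F → . * y], [L → . F P], [P → Y . Y )], [Y → . L P] }  — shift
  I9: { [P → Y Y . )] }  — shift
  I10: { [P → Y Y ) .] }  — reduce
  I11: { [F → * . y], [P → L * .] }  — shift, reduce
  I12: { [F → * y .] }  — reduce
  I13: { [P → ) ) .] }  — reduce
  I14: { [L → F P .] }  — reduce

I11 contains reduce item [P → L * .] and shift item [F → * . y] — shift-reduce conflict.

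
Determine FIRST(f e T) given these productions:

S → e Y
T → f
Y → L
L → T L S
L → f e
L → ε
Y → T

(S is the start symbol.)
{ 'f' }

To compute FIRST(f e T), process the symbols left to right:
Symbol f is a terminal. Add 'f' and stop.
FIRST(f e T) = { 'f' }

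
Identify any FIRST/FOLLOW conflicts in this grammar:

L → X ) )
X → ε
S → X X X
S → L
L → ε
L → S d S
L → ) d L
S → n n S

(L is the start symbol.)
Yes. L → S d S with FOLLOW(L) on { 'd' }; S → L with FOLLOW(S) on { 'd' }

Nullable non-terminals: L, S, X.
FIRST sets used below: FIRST(X) = { ε }, FIRST(S) = { ')', 'd', 'n', ε }, FIRST(L) = { ')', 'd', 'n', ε }

L: nullable alternative(s) L → ε; FOLLOW(L) = { $, 'd' }
  L → X ) ): FIRST \ {ε} = { ')' } — disjoint from FOLLOW(L)
  L → ε: FIRST \ {ε} = { } — this is the only nullable alternative, skip
  L → S d S: FIRST \ {ε} = { ')', 'd', 'n' } — overlaps FOLLOW(L) on { 'd' }: CONFLICT
  L → ) d L: FIRST \ {ε} = { ')' } — disjoint from FOLLOW(L)

S: nullable alternative(s) S → X X X, S → L; FOLLOW(S) = { $, 'd' }
  S → X X X: FIRST \ {ε} = { } — disjoint from FOLLOW(S)
  S → L: FIRST \ {ε} = { ')', 'd', 'n' } — overlaps FOLLOW(S) on { 'd' }: CONFLICT
  S → n n S: FIRST \ {ε} = { 'n' } — disjoint from FOLLOW(S)
X has a nullable alternative but only one production, so nothing to check.

So the grammar has 2 FIRST/FOLLOW conflicts (marked CONFLICT above).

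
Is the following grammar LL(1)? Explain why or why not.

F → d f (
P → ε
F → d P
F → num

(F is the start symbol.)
For F:
  PREDICT(F → d f '(') = { 'd' }
  PREDICT(F → d P) = { 'd' }
  PREDICT(F → num) = { 'num' }
P has a single production, so nothing to check there.

Conflict found: Predict set conflict for F: { 'd' }
The grammar is NOT LL(1).

Answer: No. Predict set conflict for F: { 'd' }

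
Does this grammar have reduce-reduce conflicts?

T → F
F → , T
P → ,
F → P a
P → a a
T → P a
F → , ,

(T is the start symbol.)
A reduce-reduce conflict occurs when an LR(0) state has two complete items [A → α .] and [B → β .] — both call for a reduction, and with no lookahead the parser cannot choose between them.

Augment with T' → T and build the canonical LR(0) collection (I0 = CLOSURE({[T' → . T]}), then GOTO on every symbol after a dot until no new states appear). It has 10 states:
  I0: { [F → . , ,], [F → . , T], [F → . P a], [P → . ,], [P → . a a], [T → . F], [T → . P a], [T' → . T] }  — shift
  I1: { [F → , . ,], [F → , . T], [F → . , ,], [F → . , T], [F → . P a], [P → , .], [P → . ,], [P → . a a], [T → . F], [T → . P a] }  — shift, reduce
  I2: { [T → F .] }  — reduce
  I3: { [F → P . a], [T → P . a] }  — shift
  I4: { [T' → T .] }  — accept
  I5: { [P → a . a] }  — shift
  I6: { [P → a a .] }  — reduce
  I7: { [F → P a .], [T → P a .] }  — 2 reduces
  I8: { [F → , , .], [F → , . ,], [F → , . T], [F → . , ,], [F → . , T], [F → . P a], [P → , .], [P → . ,], [P → . a a], [T → . F], [T → . P a] }  — shift, 2 reduces
  I9: { [F → , T .] }  — reduce

I7 contains complete items [F → P a .], [T → P a .] — reduce-reduce conflict.
I8 contains complete items [F → , , .], [P → , .] — reduce-reduce conflict.

Answer: Yes — I7: [F → P a .] vs [T → P a .]; I8: [F → , , .] vs [P → , .]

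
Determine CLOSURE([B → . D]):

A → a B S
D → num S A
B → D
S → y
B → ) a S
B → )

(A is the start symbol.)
To compute CLOSURE, for each item [A → α.Bβ] where B is a non-terminal, add [B → .γ] for all productions B → γ; repeat for the newly added items until nothing changes.

Start with: [B → . D]
  [B → . D] has the dot before D: add [D → . num S A]
No further items can be added.

CLOSURE = { [B → . D], [D → . num S A] }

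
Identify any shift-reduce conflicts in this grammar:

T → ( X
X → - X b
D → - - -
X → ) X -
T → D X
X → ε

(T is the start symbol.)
A shift-reduce conflict occurs when an LR(0) state has both:
  - a complete (reduce) item [A → α .] (dot at the end), and
  - a shift item [B → β . c γ] (dot before a terminal).

Augment with T' → T and build the canonical LR(0) collection (I0 = CLOSURE({[T' → . T]}), then GOTO on every symbol after a dot until no new states appear). It has 15 states:
  I0: { [D → . - - -], [T → . ( X], [T → . D X], [T' → . T] }  — shift
  I1: { [T → ( . X], [X → . ) X -], [X → . - X b], [X → .] }  — shift, reduce
  I2: { [D → - . - -] }  — shift
  I3: { [T → D . X], [X → . ) X -], [X → . - X b], [X → .] }  — shift, reduce
  I4: { [T' → T .] }  — accept
  I5: { [X → ) . X -], [X → . ) X -], [X → . - X b], [X → .] }  — shift, reduce
  I6: { [X → - . X b], [X → . ) X -], [X → . - X b], [X → .] }  — shift, reduce
  I7: { [T → D X .] }  — reduce
  I8: { [X → - X . b] }  — shift
  I9: { [X → - X b .] }  — reduce
  I10: { [X → ) X . -] }  — shift
  I11: { [X → ) X - .] }  — reduce
  I12: { [D → - - . -] }  — shift
  I13: { [D → - - - .] }  — reduce
  I14: { [T → ( X .] }  — reduce

I1 contains reduce item [X → .] and shift items [X → . ) X -], [X → . - X b] — shift-reduce conflict.
I3 contains reduce item [X → .] and shift items [X → . ) X -], [X → . - X b] — shift-reduce conflict.
I5 contains reduce item [X → .] and shift items [X → . ) X -], [X → . - X b] — shift-reduce conflict.
I6 contains reduce item [X → .] and shift items [X → . ) X -], [X → . - X b] — shift-reduce conflict.

Answer: Yes — I1: [X → .] vs [X → . ) X -]; I3: [X → .] vs [X → . ) X -]; I5: [X → .] vs [X → . ) X -]; I6: [X → .] vs [X → . ) X -]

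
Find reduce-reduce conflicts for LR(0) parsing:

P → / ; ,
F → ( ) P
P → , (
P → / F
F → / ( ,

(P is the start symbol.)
A reduce-reduce conflict occurs when an LR(0) state has two complete items [A → α .] and [B → β .] — both call for a reduction, and with no lookahead the parser cannot choose between them.

Augment with P' → P and build the canonical LR(0) collection (I0 = CLOSURE({[P' → . P]}), then GOTO on every symbol after a dot until no new states appear). It has 14 states:
  I0: { [P → . , (], [P → . / ; ,], [P → . / F], [P' → . P] }  — shift
  I1: { [P → , . (] }  — shift
  I2: { [F → . ( ) P], [F → . / ( ,], [P → / . ; ,], [P → / . F] }  — shift
  I3: { [P' → P .] }  — accept
  I4: { [F → ( . ) P] }  — shift
  I5: { [F → / . ( ,] }  — shift
  I6: { [P → / ; . ,] }  — shift
  I7: { [P → / F .] }  — reduce
  I8: { [P → / ; , .] }  — reduce
  I9: { [F → / ( . ,] }  — shift
  I10: { [F → / ( , .] }  — reduce
  I11: { [F → ( ) . P], [P → . , (], [P → . / ; ,], [P → . / F] }  — shift
  I12: { [F → ( ) P .] }  — reduce
  I13: { [P → , ( .] }  — reduce

No state contains more than one complete item.

Answer: No reduce-reduce conflicts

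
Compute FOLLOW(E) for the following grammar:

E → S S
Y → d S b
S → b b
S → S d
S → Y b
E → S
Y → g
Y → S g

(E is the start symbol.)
E is the start symbol, so $ ∈ FOLLOW(E).
E does not occur on any right-hand side.

Taking the union: FOLLOW(E) = { $ }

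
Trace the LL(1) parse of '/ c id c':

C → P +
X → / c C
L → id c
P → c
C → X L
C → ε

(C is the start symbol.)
LL(1) parsing maintains a stack (initially the start symbol over $) and the input. At each step: if the stack top is a terminal, match it against the current input token; if it is a non-terminal N, replace it with the RHS of M[N, lookahead] (the unique production whose predict set contains the lookahead).

Stack is shown with the top on the left.

Stack      Input       Action
-----------------------------
C $        / c id c $  output C → X L
X L $      / c id c $  output X → / c C
/ c C L $  / c id c $  match '/'
c C L $    c id c $    match 'c'
C L $      id c $      output C → ε
L $        id c $      output L → id c
id c $     id c $      match 'id'
c $        c $         match 'c'
$          $           accept

The string is accepted.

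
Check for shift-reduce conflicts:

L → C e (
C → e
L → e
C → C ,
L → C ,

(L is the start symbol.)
A shift-reduce conflict occurs when an LR(0) state has both:
  - a complete (reduce) item [A → α .] (dot at the end), and
  - a shift item [B → β . c γ] (dot before a terminal).

Augment with L' → L and build the canonical LR(0) collection (I0 = CLOSURE({[L' → . L]}), then GOTO on every symbol after a dot until no new states appear). It has 7 states:
  I0: { [C → . C ,], [C → . e], [L → . C ,], [L → . C e (], [L → . e], [L' → . L] }  — shift
  I1: { [C → C . ,], [L → C . ,], [L → C . e (] }  — shift
  I2: { [L' → L .] }  — accept
  I3: { [C → e .], [L → e .] }  — 2 reduces
  I4: { [C → C , .], [L → C , .] }  — 2 reduces
  I5: { [L → C e . (] }  — shift
  I6: { [L → C e ( .] }  — reduce

No state contains both a complete item and a shift item.

Answer: No shift-reduce conflicts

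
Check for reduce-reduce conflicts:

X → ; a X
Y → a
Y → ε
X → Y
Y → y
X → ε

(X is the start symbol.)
A reduce-reduce conflict occurs when an LR(0) state has two complete items [A → α .] and [B → β .] — both call for a reduction, and with no lookahead the parser cannot choose between them.

Augment with X' → X and build the canonical LR(0) collection (I0 = CLOSURE({[X' → . X]}), then GOTO on every symbol after a dot until no new states appear). It has 8 states:
  I0: { [X → . ; a X], [X → . Y], [X → .], [X' → . X], [Y → . a], [Y → . y], [Y → .] }  — shift, 2 reduces
  I1: { [X → ; . a X] }  — shift
  I2: { [X' → X .] }  — accept
  I3: { [X → Y .] }  — reduce
  I4: { [Y → a .] }  — reduce
  I5: { [Y → y .] }  — reduce
  I6: { [X → . ; a X], [X → . Y], [X → .], [X → ; a . X], [Y → . a], [Y → . y], [Y → .] }  — shift, 2 reduces
  I7: { [X → ; a X .] }  — reduce

I0 contains complete items [X → .], [Y → .] — reduce-reduce conflict.
I6 contains complete items [X → .], [Y → .] — reduce-reduce conflict.

Answer: Yes — I0: [X → .] vs [Y → .]; I6: [X → .] vs [Y → .]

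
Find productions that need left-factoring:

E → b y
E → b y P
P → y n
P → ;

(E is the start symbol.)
Left-factoring is needed when two productions for the same non-terminal
share a common prefix on the right-hand side.

Productions for E:
  E → b y
  E → b y P
Productions for P:
  P → y n
  P → ;

Found common prefix 'b y' in productions for E

Answer: Yes, E has productions with common prefix 'b y'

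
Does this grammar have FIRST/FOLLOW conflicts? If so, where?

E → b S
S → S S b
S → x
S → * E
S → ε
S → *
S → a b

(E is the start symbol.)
Yes. S → S S b with FOLLOW(S) on { '*', 'a', 'b', 'x' }; S → x with FOLLOW(S) on { 'x' }; S → '*' E with FOLLOW(S) on { '*' }; S → '*' with FOLLOW(S) on { '*' }; S → a b with FOLLOW(S) on { 'a' }

A FIRST/FOLLOW conflict occurs when a non-terminal N has a nullable alternative N → β (β ⇒* ε) and another alternative N → α with FIRST(α) ∩ FOLLOW(N) ≠ ∅: on such a lookahead the parser cannot decide between expanding α and letting N vanish via β.

Nullable non-terminals: S.
FIRST sets used below: FIRST(S) = { '*', 'a', 'b', 'x', ε }

S: nullable alternative(s) S → ε; FOLLOW(S) = { $, '*', 'a', 'b', 'x' }
  S → S S b: FIRST \ {ε} = { '*', 'a', 'b', 'x' } — overlaps FOLLOW(S) on { '*', 'a', 'b', 'x' }: CONFLICT
  S → x: FIRST \ {ε} = { 'x' } — overlaps FOLLOW(S) on { 'x' }: CONFLICT
  S → * E: FIRST \ {ε} = { '*' } — overlaps FOLLOW(S) on { '*' }: CONFLICT
  S → ε: FIRST \ {ε} = { } — this is the only nullable alternative, skip
  S → *: FIRST \ {ε} = { '*' } — overlaps FOLLOW(S) on { '*' }: CONFLICT
  S → a b: FIRST \ {ε} = { 'a' } — overlaps FOLLOW(S) on { 'a' }: CONFLICT

E has no nullable alternative, so no FIRST/FOLLOW check is needed there.

So the grammar has 5 FIRST/FOLLOW conflicts (marked CONFLICT above).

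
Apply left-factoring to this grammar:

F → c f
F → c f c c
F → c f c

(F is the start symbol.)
F → c f F'
F' → ε
F' → c F''
F'' → c
F'' → ε

Left-factoring transforms A → αβ₁ | αβ₂ into A → αA' and A' → β₁ | β₂
(α is the longest common prefix among the alternatives). Repeat until
no nonterminal has two alternatives with a common prefix.

Round 1: F has alternatives sharing prefix 'c f'. Introduce F': F → c f F'
  Add: F' → ε
  Add: F' → c c
  Add: F' → c

Round 2: F' has alternatives sharing prefix 'c'. Introduce F'': F' → c F''
  Add: F'' → c
  Add: F'' → ε

No remaining common prefixes — done.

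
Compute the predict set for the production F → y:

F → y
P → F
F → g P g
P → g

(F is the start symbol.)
{ 'y' }

PREDICT(F → y) = (FIRST(RHS) \ {ε}) ∪ (FOLLOW(F) if ε ∈ FIRST(RHS), i.e. RHS ⇒* ε)
FIRST(y) = { 'y' }
ε ∉ FIRST(y), so FOLLOW(F) is not added.
PREDICT(F → y) = { 'y' }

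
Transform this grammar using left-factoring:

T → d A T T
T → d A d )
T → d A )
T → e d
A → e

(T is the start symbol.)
T → d A T'
T' → T T
T' → d )
T' → )
T → e d
A → e

Left-factoring transforms A → αβ₁ | αβ₂ into A → αA' and A' → β₁ | β₂
(α is the longest common prefix among the alternatives). Repeat until
no nonterminal has two alternatives with a common prefix.

Round 1: T has alternatives sharing prefix 'd A'. Introduce T': T → d A T'
  Add: T' → T T
  Add: T' → d )
  Add: T' → )

No remaining common prefixes — done.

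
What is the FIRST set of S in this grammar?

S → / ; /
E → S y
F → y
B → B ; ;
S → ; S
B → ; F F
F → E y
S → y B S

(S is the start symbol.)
From S → / ; /:
  - '/' is a terminal: add '/' and stop
From S → ; S:
  - ';' is a terminal: add ';' and stop
From S → y B S:
  - y is a terminal: add 'y' and stop

Collecting: FIRST(S) = { '/', ';', 'y' }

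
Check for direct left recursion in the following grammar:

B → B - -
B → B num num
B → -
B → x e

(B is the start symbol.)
Yes, B is left-recursive

Direct left recursion occurs when N → N α for some non-terminal N (the right-hand side begins with the left-hand side itself).

B → B - -: LEFT RECURSIVE (starts with B)
B → B num num: LEFT RECURSIVE (starts with B)
B → -: starts with '-'
B → x e: starts with x

The grammar has direct left recursion on: B.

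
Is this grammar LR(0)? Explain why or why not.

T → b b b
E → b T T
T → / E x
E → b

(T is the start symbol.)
A grammar is LR(0) if no state in the canonical LR(0) collection has:
  - both a shift item (dot before a terminal) and a complete item (shift-reduce conflict), or
  - two or more complete items (reduce-reduce conflict; the accept item [T' → T .] counts as a complete item here).

Augment with T' → T and build the canonical LR(0) collection (I0 = CLOSURE({[T' → . T]}), then GOTO on every symbol after a dot until no new states appear). It has 11 states:
  I0: { [T → . / E x], [T → . b b b], [T' → . T] }  — shift
  I1: { [E → . b T T], [E → . b], [T → / . E x] }  — shift
  I2: { [T' → T .] }  — accept
  I3: { [T → b . b b] }  — shift
  I4: { [T → b b . b] }  — shift
  I5: { [T → b b b .] }  — reduce
  I6: { [T → / E . x] }  — shift
  I7: { [E → b . T T], [E → b .], [T → . / E x], [T → . b b b] }  — shift, reduce
  I8: { [E → b T . T], [T → . / E x], [T → . b b b] }  — shift
  I9: { [E → b T T .] }  — reduce
  I10: { [T → / E x .] }  — reduce

Conflict in state I7:
  Shift-reduce conflict between [E → b .] and [T → . / E x]
So the grammar is NOT LR(0).

Answer: No. Shift-reduce conflict between [E → b .] and [T → . / E x]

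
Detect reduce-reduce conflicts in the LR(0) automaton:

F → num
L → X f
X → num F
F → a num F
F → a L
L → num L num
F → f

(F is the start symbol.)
A reduce-reduce conflict occurs when an LR(0) state has two complete items [A → α .] and [B → β .] — both call for a reduction, and with no lookahead the parser cannot choose between them.

Augment with F' → F and build the canonical LR(0) collection (I0 = CLOSURE({[F' → . F]}), then GOTO on every symbol after a dot until no new states appear). It has 14 states:
  I0: { [F → . a L], [F → . a num F], [F → . f], [F → . num], [F' → . F] }  — shift
  I1: { [F' → F .] }  — accept
  I2: { [F → a . L], [F → a . num F], [L → . X f], [L → . num L num], [X → . num F] }  — shift
  I3: { [F → f .] }  — reduce
  I4: { [F → num .] }  — reduce
  I5: { [F → a L .] }  — reduce
  I6: { [L → X . f] }  — shift
  I7: { [F → . a L], [F → . a num F], [F → . f], [F → . num], [F → a num . F], [L → . X f], [L → . num L num], [L → num . L num], [X → . num F], [X → num . F] }  — shift
  I8: { [F → a num F .], [X → num F .] }  — 2 reduces
  I9: { [L → num L . num] }  — shift
  I10: { [F → . a L], [F → . a num F], [F → . f], [F → . num], [F → num .], [L → . X f], [L → . num L num], [L → num . L num], [X → . num F], [X → num . F] }  — shift, reduce
  I11: { [X → num F .] }  — reduce
  I12: { [L → num L num .] }  — reduce
  I13: { [L → X f .] }  — reduce

I8 contains complete items [F → a num F .], [X → num F .] — reduce-reduce conflict.

Answer: Yes — I8: [F → a num F .] vs [X → num F .]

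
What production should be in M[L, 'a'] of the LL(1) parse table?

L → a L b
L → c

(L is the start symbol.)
To find M[L, 'a'], we find productions for L where 'a' is in the predict set (PREDICT(N → α) = (FIRST(α) \ {ε}) ∪ (FOLLOW(N) if α ⇒* ε)).

L → a L b: PREDICT = { 'a' }
  'a' is in predict set, so this production goes in M[L, 'a']
L → c: PREDICT = { 'c' }

M[L, 'a'] = L → a L b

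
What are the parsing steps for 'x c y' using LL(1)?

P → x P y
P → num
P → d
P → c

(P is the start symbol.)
Stack is shown with the top on the left.

Stack    Input    Action
------------------------
P $      x c y $  output P → x P y
x P y $  x c y $  match 'x'
P y $    c y $    output P → c
c y $    c y $    match 'c'
y $      y $      match 'y'
$        $        accept

The string is accepted.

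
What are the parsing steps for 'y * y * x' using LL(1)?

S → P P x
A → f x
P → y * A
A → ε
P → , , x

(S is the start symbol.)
LL(1) parsing maintains a stack (initially the start symbol over $) and the input. At each step: if the stack top is a terminal, match it against the current input token; if it is a non-terminal N, replace it with the RHS of M[N, lookahead] (the unique production whose predict set contains the lookahead).

Stack is shown with the top on the left.

Stack        Input        Action
--------------------------------
S $          y * y * x $  output S → P P x
P P x $      y * y * x $  output P → y * A
y * A P x $  y * y * x $  match 'y'
* A P x $    * y * x $    match '*'
A P x $      y * x $      output A → ε
P x $        y * x $      output P → y * A
y * A x $    y * x $      match 'y'
* A x $      * x $        match '*'
A x $        x $          output A → ε
x $          x $          match 'x'
$            $            accept

The string is accepted.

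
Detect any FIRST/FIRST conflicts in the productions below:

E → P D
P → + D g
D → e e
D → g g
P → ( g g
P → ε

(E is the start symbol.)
No FIRST/FIRST conflicts.

A FIRST/FIRST conflict occurs when two productions N → α and N → β for the same non-terminal have FIRST(α) ∩ FIRST(β) ≠ ∅ (with ε ∈ FIRST of a nullable right-hand side, so two nullable alternatives also conflict).

Productions for P:
  P → + D g: FIRST = { '+' }
  P → ( g g: FIRST = { '(' }
  P → ε: FIRST = { ε }
Productions for D:
  D → e e: FIRST = { 'e' }
  D → g g: FIRST = { 'g' }
E has only one production, so no FIRST/FIRST conflict is possible there.

All alternatives of each non-terminal have pairwise disjoint FIRST sets.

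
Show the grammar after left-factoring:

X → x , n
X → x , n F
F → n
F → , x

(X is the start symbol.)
Left-factoring transforms A → αβ₁ | αβ₂ into A → αA' and A' → β₁ | β₂
(α is the longest common prefix among the alternatives). Repeat until
no nonterminal has two alternatives with a common prefix.

Round 1: X has alternatives sharing prefix 'x , n'. Introduce X': X → x , n X'
  Add: X' → ε
  Add: X' → F

No remaining common prefixes — done.

Resulting grammar:
X → x , n X'
X' → ε
X' → F
F → n
F → , x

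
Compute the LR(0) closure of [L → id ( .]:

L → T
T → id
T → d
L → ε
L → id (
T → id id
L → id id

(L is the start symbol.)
To compute CLOSURE, for each item [A → α.Bβ] where B is a non-terminal, add [B → .γ] for all productions B → γ; repeat for the newly added items until nothing changes.

Start with: [L → id ( .]
The dot is at the end, so nothing is added.

CLOSURE = { [L → id ( .] }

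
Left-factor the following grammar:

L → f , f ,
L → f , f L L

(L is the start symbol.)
L → f , f L'
L' → ,
L' → L L

Left-factoring transforms A → αβ₁ | αβ₂ into A → αA' and A' → β₁ | β₂
(α is the longest common prefix among the alternatives). Repeat until
no nonterminal has two alternatives with a common prefix.

Round 1: L has alternatives sharing prefix 'f , f'. Introduce L': L → f , f L'
  Add: L' → ,
  Add: L' → L L

No remaining common prefixes — done.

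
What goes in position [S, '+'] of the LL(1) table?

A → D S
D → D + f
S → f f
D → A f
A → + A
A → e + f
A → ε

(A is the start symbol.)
Empty (error entry)

To find M[S, '+'], we find productions for S where '+' is in the predict set (PREDICT(N → α) = (FIRST(α) \ {ε}) ∪ (FOLLOW(N) if α ⇒* ε)).

S → f f: PREDICT = { 'f' }

M[S, '+'] is empty (no production applies)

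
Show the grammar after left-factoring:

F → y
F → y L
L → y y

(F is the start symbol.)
Left-factoring transforms A → αβ₁ | αβ₂ into A → αA' and A' → β₁ | β₂
(α is the longest common prefix among the alternatives). Repeat until
no nonterminal has two alternatives with a common prefix.

Round 1: F has alternatives sharing prefix 'y'. Introduce F': F → y F'
  Add: F' → ε
  Add: F' → L

No remaining common prefixes — done.

Resulting grammar:
F → y F'
F' → ε
F' → L
L → y y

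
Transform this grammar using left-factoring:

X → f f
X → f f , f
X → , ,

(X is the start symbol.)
X → f f X'
X' → ε
X' → , f
X → , ,

Left-factoring transforms A → αβ₁ | αβ₂ into A → αA' and A' → β₁ | β₂
(α is the longest common prefix among the alternatives). Repeat until
no nonterminal has two alternatives with a common prefix.

Round 1: X has alternatives sharing prefix 'f f'. Introduce X': X → f f X'
  Add: X' → ε
  Add: X' → , f

No remaining common prefixes — done.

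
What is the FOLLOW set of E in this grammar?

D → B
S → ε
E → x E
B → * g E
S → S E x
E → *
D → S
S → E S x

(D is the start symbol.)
{ $, '*', 'x' }

To compute FOLLOW(E), find every occurrence of E on a right-hand side N → α E β: add FIRST(β) \ {ε}, and if β is empty or nullable also add FOLLOW(N). Iterate to a fixed point.

In E → x E: E is at the end; this adds FOLLOW(E) to itself — nothing new
In B → * g E: E is at the end, add FOLLOW(B)
In S → S E x: E is followed by x, add FIRST(x) \ {ε} = { 'x' }
In S → E S x: E is followed by S x, add FIRST(S x) \ {ε} = { '*', 'x' }

The FOLLOW sets referred to above (computed the same way, to a fixed point):
  FOLLOW(B) = { $ }

Taking the union: FOLLOW(E) = { $, '*', 'x' }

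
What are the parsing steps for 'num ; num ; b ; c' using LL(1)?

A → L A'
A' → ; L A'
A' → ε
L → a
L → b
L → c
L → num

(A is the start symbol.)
LL(1) parsing maintains a stack (initially the start symbol over $) and the input. At each step: if the stack top is a terminal, match it against the current input token; if it is a non-terminal N, replace it with the RHS of M[N, lookahead] (the unique production whose predict set contains the lookahead).

Stack is shown with the top on the left.

Stack     Input                Action
-------------------------------------
A $       num ; num ; b ; c $  output A → L A'
L A' $    num ; num ; b ; c $  output L → num
num A' $  num ; num ; b ; c $  match 'num'
A' $      ; num ; b ; c $      output A' → ; L A'
; L A' $  ; num ; b ; c $      match ';'
L A' $    num ; b ; c $        output L → num
num A' $  num ; b ; c $        match 'num'
A' $      ; b ; c $            output A' → ; L A'
; L A' $  ; b ; c $            match ';'
L A' $    b ; c $              output L → b
b A' $    b ; c $              match 'b'
A' $      ; c $                output A' → ; L A'
; L A' $  ; c $                match ';'
L A' $    c $                  output L → c
c A' $    c $                  match 'c'
A' $      $                    output A' → ε
$         $                    accept

The string is accepted.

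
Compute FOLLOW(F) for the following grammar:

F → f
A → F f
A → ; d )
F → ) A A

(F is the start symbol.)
{ $, 'f' }

F is the start symbol, so $ ∈ FOLLOW(F).
In A → F f: F is followed by f, add FIRST(f) \ {ε} = { 'f' }

Taking the union: FOLLOW(F) = { $, 'f' }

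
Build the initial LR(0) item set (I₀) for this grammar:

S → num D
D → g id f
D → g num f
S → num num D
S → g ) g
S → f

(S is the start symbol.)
{ [S → . f], [S → . g ) g], [S → . num D], [S → . num num D], [S' → . S] }

First, augment the grammar with S' → S
I₀ = CLOSURE({ [S' → . S] }):
  [S' → . S] has the dot before S: add [S → . num D], [S → . num num D], [S → . g ) g], [S → . f]
No further items can be added.

I₀ = { [S → . f], [S → . g ) g], [S → . num D], [S → . num num D], [S' → . S] }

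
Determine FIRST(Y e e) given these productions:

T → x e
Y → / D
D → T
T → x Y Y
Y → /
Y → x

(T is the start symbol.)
FIRST sets of the non-terminals involved (from the grammar, by fixed-point iteration):
  FIRST(Y) = { '/', 'x' }

To compute FIRST(Y e e), process the symbols left to right:
Symbol Y is a non-terminal. Add FIRST(Y) \ {ε} = { '/', 'x' }
Y is not nullable (ε ∉ FIRST(Y)), so stop here.
FIRST(Y e e) = { '/', 'x' }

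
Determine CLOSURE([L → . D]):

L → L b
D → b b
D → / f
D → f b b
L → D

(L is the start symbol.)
{ [D → . / f], [D → . b b], [D → . f b b], [L → . D] }

To compute CLOSURE, for each item [A → α.Bβ] where B is a non-terminal, add [B → .γ] for all productions B → γ; repeat for the newly added items until nothing changes.

Start with: [L → . D]
  [L → . D] has the dot before D: add [D → . b b], [D → . / f], [D → . f b b]
No further items can be added.

CLOSURE = { [D → . / f], [D → . b b], [D → . f b b], [L → . D] }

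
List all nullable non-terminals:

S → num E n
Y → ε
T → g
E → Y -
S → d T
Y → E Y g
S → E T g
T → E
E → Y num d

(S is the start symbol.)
{ 'Y' }

A non-terminal is nullable if it can derive ε (the empty string): either it has an ε-production, or it has a production whose right-hand side consists entirely of nullable non-terminals.

ε-productions: Y → ε
So Y is immediately nullable.
No further non-terminal can be added: every production for the remaining non-terminals contains a terminal or a non-nullable non-terminal.
Nullable = { 'Y' }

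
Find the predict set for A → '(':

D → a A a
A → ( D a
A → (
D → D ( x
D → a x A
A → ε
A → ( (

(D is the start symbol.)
{ '(' }

PREDICT(A → '(') = (FIRST(RHS) \ {ε}) ∪ (FOLLOW(A) if ε ∈ FIRST(RHS), i.e. RHS ⇒* ε)
FIRST('(') = { '(' }
ε ∉ FIRST('('), so FOLLOW(A) is not added.
PREDICT(A → '(') = { '(' }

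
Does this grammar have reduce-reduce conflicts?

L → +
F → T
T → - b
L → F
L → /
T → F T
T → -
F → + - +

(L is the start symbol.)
Yes — I9: [F → T .] vs [T → F T .]

Augment with L' → L and build the canonical LR(0) collection (I0 = CLOSURE({[L' → . L]}), then GOTO on every symbol after a dot until no new states appear). It has 13 states:
  I0: { [F → . + - +], [F → . T], [L → . +], [L → . /], [L → . F], [L' → . L], [T → . - b], [T → . -], [T → . F T] }  — shift
  I1: { [F → + . - +], [L → + .] }  — shift, reduce
  I2: { [T → - . b], [T → - .] }  — shift, reduce
  I3: { [L → / .] }  — reduce
  I4: { [F → . + - +], [F → . T], [L → F .], [T → . - b], [T → . -], [T → . F T], [T → F . T] }  — shift, reduce
  I5: { [L' → L .] }  — accept
  I6: { [F → T .] }  — reduce
  I7: { [F → + . - +] }  — shift
  I8: { [F → . + - +], [F → . T], [T → . - b], [T → . -], [T → . F T], [T → F . T] }  — shift
  I9: { [F → T .], [T → F T .] }  — 2 reduces
  I10: { [F → + - . +] }  — shift
  I11: { [F → + - + .] }  — reduce
  I12: { [T → - b .] }  — reduce

I9 contains complete items [F → T .], [T → F T .] — reduce-reduce conflict.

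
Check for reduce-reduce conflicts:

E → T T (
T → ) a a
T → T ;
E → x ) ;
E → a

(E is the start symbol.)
A reduce-reduce conflict occurs when an LR(0) state has two complete items [A → α .] and [B → β .] — both call for a reduction, and with no lookahead the parser cannot choose between them.

Augment with E' → E and build the canonical LR(0) collection (I0 = CLOSURE({[E' → . E]}), then GOTO on every symbol after a dot until no new states appear). It has 13 states:
  I0: { [E → . T T (], [E → . a], [E → . x ) ;], [E' → . E], [T → . ) a a], [T → . T ;] }  — shift
  I1: { [T → ) . a a] }  — shift
  I2: { [E' → E .] }  — accept
  I3: { [E → T . T (], [T → . ) a a], [T → . T ;], [T → T . ;] }  — shift
  I4: { [E → a .] }  — reduce
  I5: { [E → x . ) ;] }  — shift
  I6: { [E → x ) . ;] }  — shift
  I7: { [E → x ) ; .] }  — reduce
  I8: { [T → T ; .] }  — reduce
  I9: { [E → T T . (], [T → T . ;] }  — shift
  I10: { [E → T T ( .] }  — reduce
  I11: { [T → ) a . a] }  — shift
  I12: { [T → ) a a .] }  — reduce

No state contains more than one complete item.

Answer: No reduce-reduce conflicts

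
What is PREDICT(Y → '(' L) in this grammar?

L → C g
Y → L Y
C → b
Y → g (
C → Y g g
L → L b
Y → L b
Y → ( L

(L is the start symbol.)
PREDICT(Y → '(' L) = (FIRST(RHS) \ {ε}) ∪ (FOLLOW(Y) if ε ∈ FIRST(RHS), i.e. RHS ⇒* ε)
FIRST('(' L) = { '(' }
ε ∉ FIRST('(' L), so FOLLOW(Y) is not added.
PREDICT(Y → '(' L) = { '(' }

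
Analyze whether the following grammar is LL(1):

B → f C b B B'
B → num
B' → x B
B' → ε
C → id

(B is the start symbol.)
No. Predict set conflict for B': { 'x' }

A grammar is LL(1) if for each non-terminal N with multiple productions, the predict sets of those productions are pairwise disjoint, where PREDICT(N → α) = (FIRST(α) \ {ε}) ∪ (FOLLOW(N) if α ⇒* ε).

Relevant sets:
  FOLLOW(B') = { $, 'x' }

For B:
  PREDICT(B → f C b B B') = { 'f' }
  PREDICT(B → num) = { 'num' }
For B':
  PREDICT(B' → x B) = { 'x' }
  PREDICT(B' → ε) = { $, 'x' }
C has a single production, so nothing to check there.

Conflict found: Predict set conflict for B': { 'x' }
The grammar is NOT LL(1).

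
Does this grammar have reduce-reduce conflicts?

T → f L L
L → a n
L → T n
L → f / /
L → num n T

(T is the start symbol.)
No reduce-reduce conflicts

A reduce-reduce conflict occurs when an LR(0) state has two complete items [A → α .] and [B → β .] — both call for a reduction, and with no lookahead the parser cannot choose between them.

Augment with T' → T and build the canonical LR(0) collection (I0 = CLOSURE({[T' → . T]}), then GOTO on every symbol after a dot until no new states appear). It has 15 states:
  I0: { [T → . f L L], [T' → . T] }  — shift
  I1: { [T' → T .] }  — accept
  I2: { [L → . T n], [L → . a n], [L → . f / /], [L → . num n T], [T → . f L L], [T → f . L L] }  — shift
  I3: { [L → . T n], [L → . a n], [L → . f / /], [L → . num n T], [T → . f L L], [T → f L . L] }  — shift
  I4: { [L → T . n] }  — shift
  I5: { [L → a . n] }  — shift
  I6: { [L → . T n], [L → . a n], [L → . f / /], [L → . num n T], [L → f . / /], [T → . f L L], [T → f . L L] }  — shift
  I7: { [L → num . n T] }  — shift
  I8: { [L → num n . T], [T → . f L L] }  — shift
  I9: { [L → num n T .] }  — reduce
  I10: { [L → f / . /] }  — shift
  I11: { [L → f / / .] }  — reduce
  I12: { [L → a n .] }  — reduce
  I13: { [L → T n .] }  — reduce
  I14: { [T → f L L .] }  — reduce

No state contains more than one complete item.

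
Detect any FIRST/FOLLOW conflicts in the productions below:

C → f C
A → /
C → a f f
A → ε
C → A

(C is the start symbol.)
A FIRST/FOLLOW conflict occurs when a non-terminal N has a nullable alternative N → β (β ⇒* ε) and another alternative N → α with FIRST(α) ∩ FOLLOW(N) ≠ ∅: on such a lookahead the parser cannot decide between expanding α and letting N vanish via β.

Nullable non-terminals: A, C.
FIRST sets used below: FIRST(A) = { '/', ε }

A: nullable alternative(s) A → ε; FOLLOW(A) = { $ }
  A → /: FIRST \ {ε} = { '/' } — disjoint from FOLLOW(A)
  A → ε: FIRST \ {ε} = { } — this is the only nullable alternative, skip

C: nullable alternative(s) C → A; FOLLOW(C) = { $ }
  C → f C: FIRST \ {ε} = { 'f' } — disjoint from FOLLOW(C)
  C → a f f: FIRST \ {ε} = { 'a' } — disjoint from FOLLOW(C)
  C → A: FIRST \ {ε} = { '/' } — this is the only nullable alternative, skip

No FIRST/FOLLOW conflicts found.

Answer: No FIRST/FOLLOW conflicts.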